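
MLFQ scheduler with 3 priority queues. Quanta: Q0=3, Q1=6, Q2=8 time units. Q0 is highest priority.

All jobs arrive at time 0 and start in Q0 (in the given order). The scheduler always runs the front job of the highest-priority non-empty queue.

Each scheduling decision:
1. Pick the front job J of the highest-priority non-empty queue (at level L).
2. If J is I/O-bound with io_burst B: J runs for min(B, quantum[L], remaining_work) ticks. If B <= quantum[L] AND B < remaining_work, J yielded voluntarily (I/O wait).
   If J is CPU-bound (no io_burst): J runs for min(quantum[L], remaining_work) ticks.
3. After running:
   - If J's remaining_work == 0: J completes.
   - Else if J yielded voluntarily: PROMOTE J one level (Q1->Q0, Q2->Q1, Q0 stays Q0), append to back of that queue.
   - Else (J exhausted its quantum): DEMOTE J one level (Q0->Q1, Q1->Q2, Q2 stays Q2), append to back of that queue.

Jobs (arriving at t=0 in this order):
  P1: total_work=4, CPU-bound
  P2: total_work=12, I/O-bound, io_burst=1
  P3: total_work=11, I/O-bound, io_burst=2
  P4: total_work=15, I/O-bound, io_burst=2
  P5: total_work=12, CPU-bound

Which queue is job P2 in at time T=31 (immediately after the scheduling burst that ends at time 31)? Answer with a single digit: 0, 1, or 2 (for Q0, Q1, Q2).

t=0-3: P1@Q0 runs 3, rem=1, quantum used, demote→Q1. Q0=[P2,P3,P4,P5] Q1=[P1] Q2=[]
t=3-4: P2@Q0 runs 1, rem=11, I/O yield, promote→Q0. Q0=[P3,P4,P5,P2] Q1=[P1] Q2=[]
t=4-6: P3@Q0 runs 2, rem=9, I/O yield, promote→Q0. Q0=[P4,P5,P2,P3] Q1=[P1] Q2=[]
t=6-8: P4@Q0 runs 2, rem=13, I/O yield, promote→Q0. Q0=[P5,P2,P3,P4] Q1=[P1] Q2=[]
t=8-11: P5@Q0 runs 3, rem=9, quantum used, demote→Q1. Q0=[P2,P3,P4] Q1=[P1,P5] Q2=[]
t=11-12: P2@Q0 runs 1, rem=10, I/O yield, promote→Q0. Q0=[P3,P4,P2] Q1=[P1,P5] Q2=[]
t=12-14: P3@Q0 runs 2, rem=7, I/O yield, promote→Q0. Q0=[P4,P2,P3] Q1=[P1,P5] Q2=[]
t=14-16: P4@Q0 runs 2, rem=11, I/O yield, promote→Q0. Q0=[P2,P3,P4] Q1=[P1,P5] Q2=[]
t=16-17: P2@Q0 runs 1, rem=9, I/O yield, promote→Q0. Q0=[P3,P4,P2] Q1=[P1,P5] Q2=[]
t=17-19: P3@Q0 runs 2, rem=5, I/O yield, promote→Q0. Q0=[P4,P2,P3] Q1=[P1,P5] Q2=[]
t=19-21: P4@Q0 runs 2, rem=9, I/O yield, promote→Q0. Q0=[P2,P3,P4] Q1=[P1,P5] Q2=[]
t=21-22: P2@Q0 runs 1, rem=8, I/O yield, promote→Q0. Q0=[P3,P4,P2] Q1=[P1,P5] Q2=[]
t=22-24: P3@Q0 runs 2, rem=3, I/O yield, promote→Q0. Q0=[P4,P2,P3] Q1=[P1,P5] Q2=[]
t=24-26: P4@Q0 runs 2, rem=7, I/O yield, promote→Q0. Q0=[P2,P3,P4] Q1=[P1,P5] Q2=[]
t=26-27: P2@Q0 runs 1, rem=7, I/O yield, promote→Q0. Q0=[P3,P4,P2] Q1=[P1,P5] Q2=[]
t=27-29: P3@Q0 runs 2, rem=1, I/O yield, promote→Q0. Q0=[P4,P2,P3] Q1=[P1,P5] Q2=[]
t=29-31: P4@Q0 runs 2, rem=5, I/O yield, promote→Q0. Q0=[P2,P3,P4] Q1=[P1,P5] Q2=[]
t=31-32: P2@Q0 runs 1, rem=6, I/O yield, promote→Q0. Q0=[P3,P4,P2] Q1=[P1,P5] Q2=[]
t=32-33: P3@Q0 runs 1, rem=0, completes. Q0=[P4,P2] Q1=[P1,P5] Q2=[]
t=33-35: P4@Q0 runs 2, rem=3, I/O yield, promote→Q0. Q0=[P2,P4] Q1=[P1,P5] Q2=[]
t=35-36: P2@Q0 runs 1, rem=5, I/O yield, promote→Q0. Q0=[P4,P2] Q1=[P1,P5] Q2=[]
t=36-38: P4@Q0 runs 2, rem=1, I/O yield, promote→Q0. Q0=[P2,P4] Q1=[P1,P5] Q2=[]
t=38-39: P2@Q0 runs 1, rem=4, I/O yield, promote→Q0. Q0=[P4,P2] Q1=[P1,P5] Q2=[]
t=39-40: P4@Q0 runs 1, rem=0, completes. Q0=[P2] Q1=[P1,P5] Q2=[]
t=40-41: P2@Q0 runs 1, rem=3, I/O yield, promote→Q0. Q0=[P2] Q1=[P1,P5] Q2=[]
t=41-42: P2@Q0 runs 1, rem=2, I/O yield, promote→Q0. Q0=[P2] Q1=[P1,P5] Q2=[]
t=42-43: P2@Q0 runs 1, rem=1, I/O yield, promote→Q0. Q0=[P2] Q1=[P1,P5] Q2=[]
t=43-44: P2@Q0 runs 1, rem=0, completes. Q0=[] Q1=[P1,P5] Q2=[]
t=44-45: P1@Q1 runs 1, rem=0, completes. Q0=[] Q1=[P5] Q2=[]
t=45-51: P5@Q1 runs 6, rem=3, quantum used, demote→Q2. Q0=[] Q1=[] Q2=[P5]
t=51-54: P5@Q2 runs 3, rem=0, completes. Q0=[] Q1=[] Q2=[]

Answer: 0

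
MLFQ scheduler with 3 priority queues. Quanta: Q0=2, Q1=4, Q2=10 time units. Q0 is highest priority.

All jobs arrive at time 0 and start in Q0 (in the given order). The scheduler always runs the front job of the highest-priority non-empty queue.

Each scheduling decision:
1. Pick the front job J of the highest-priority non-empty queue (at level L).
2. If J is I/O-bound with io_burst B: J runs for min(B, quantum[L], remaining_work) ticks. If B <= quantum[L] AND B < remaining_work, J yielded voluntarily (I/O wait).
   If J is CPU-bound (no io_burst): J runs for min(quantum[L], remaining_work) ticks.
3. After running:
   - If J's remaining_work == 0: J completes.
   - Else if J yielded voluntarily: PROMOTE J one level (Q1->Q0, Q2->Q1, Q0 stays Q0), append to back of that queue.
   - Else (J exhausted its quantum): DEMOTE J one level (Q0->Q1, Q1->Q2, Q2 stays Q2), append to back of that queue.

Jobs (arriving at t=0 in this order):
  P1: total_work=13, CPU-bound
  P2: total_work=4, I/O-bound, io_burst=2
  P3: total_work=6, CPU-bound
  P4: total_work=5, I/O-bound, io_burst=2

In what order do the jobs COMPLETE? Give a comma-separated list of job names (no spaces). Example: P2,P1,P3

Answer: P2,P4,P3,P1

Derivation:
t=0-2: P1@Q0 runs 2, rem=11, quantum used, demote→Q1. Q0=[P2,P3,P4] Q1=[P1] Q2=[]
t=2-4: P2@Q0 runs 2, rem=2, I/O yield, promote→Q0. Q0=[P3,P4,P2] Q1=[P1] Q2=[]
t=4-6: P3@Q0 runs 2, rem=4, quantum used, demote→Q1. Q0=[P4,P2] Q1=[P1,P3] Q2=[]
t=6-8: P4@Q0 runs 2, rem=3, I/O yield, promote→Q0. Q0=[P2,P4] Q1=[P1,P3] Q2=[]
t=8-10: P2@Q0 runs 2, rem=0, completes. Q0=[P4] Q1=[P1,P3] Q2=[]
t=10-12: P4@Q0 runs 2, rem=1, I/O yield, promote→Q0. Q0=[P4] Q1=[P1,P3] Q2=[]
t=12-13: P4@Q0 runs 1, rem=0, completes. Q0=[] Q1=[P1,P3] Q2=[]
t=13-17: P1@Q1 runs 4, rem=7, quantum used, demote→Q2. Q0=[] Q1=[P3] Q2=[P1]
t=17-21: P3@Q1 runs 4, rem=0, completes. Q0=[] Q1=[] Q2=[P1]
t=21-28: P1@Q2 runs 7, rem=0, completes. Q0=[] Q1=[] Q2=[]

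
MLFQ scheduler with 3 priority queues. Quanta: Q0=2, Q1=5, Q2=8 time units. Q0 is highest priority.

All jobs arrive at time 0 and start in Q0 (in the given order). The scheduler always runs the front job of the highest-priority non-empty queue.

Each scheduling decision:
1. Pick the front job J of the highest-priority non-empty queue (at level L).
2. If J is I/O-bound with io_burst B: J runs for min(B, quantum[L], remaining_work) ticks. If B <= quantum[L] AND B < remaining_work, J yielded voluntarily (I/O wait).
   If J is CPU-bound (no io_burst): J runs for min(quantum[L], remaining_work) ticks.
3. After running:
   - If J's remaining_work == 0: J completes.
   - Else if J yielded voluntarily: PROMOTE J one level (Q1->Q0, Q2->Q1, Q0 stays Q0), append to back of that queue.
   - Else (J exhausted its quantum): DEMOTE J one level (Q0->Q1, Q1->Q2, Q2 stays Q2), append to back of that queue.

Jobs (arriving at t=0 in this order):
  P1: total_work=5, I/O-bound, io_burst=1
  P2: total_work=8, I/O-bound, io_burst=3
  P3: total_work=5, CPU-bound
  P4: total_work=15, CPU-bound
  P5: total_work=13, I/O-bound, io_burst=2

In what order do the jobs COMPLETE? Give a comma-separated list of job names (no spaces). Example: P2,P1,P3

Answer: P1,P5,P3,P2,P4

Derivation:
t=0-1: P1@Q0 runs 1, rem=4, I/O yield, promote→Q0. Q0=[P2,P3,P4,P5,P1] Q1=[] Q2=[]
t=1-3: P2@Q0 runs 2, rem=6, quantum used, demote→Q1. Q0=[P3,P4,P5,P1] Q1=[P2] Q2=[]
t=3-5: P3@Q0 runs 2, rem=3, quantum used, demote→Q1. Q0=[P4,P5,P1] Q1=[P2,P3] Q2=[]
t=5-7: P4@Q0 runs 2, rem=13, quantum used, demote→Q1. Q0=[P5,P1] Q1=[P2,P3,P4] Q2=[]
t=7-9: P5@Q0 runs 2, rem=11, I/O yield, promote→Q0. Q0=[P1,P5] Q1=[P2,P3,P4] Q2=[]
t=9-10: P1@Q0 runs 1, rem=3, I/O yield, promote→Q0. Q0=[P5,P1] Q1=[P2,P3,P4] Q2=[]
t=10-12: P5@Q0 runs 2, rem=9, I/O yield, promote→Q0. Q0=[P1,P5] Q1=[P2,P3,P4] Q2=[]
t=12-13: P1@Q0 runs 1, rem=2, I/O yield, promote→Q0. Q0=[P5,P1] Q1=[P2,P3,P4] Q2=[]
t=13-15: P5@Q0 runs 2, rem=7, I/O yield, promote→Q0. Q0=[P1,P5] Q1=[P2,P3,P4] Q2=[]
t=15-16: P1@Q0 runs 1, rem=1, I/O yield, promote→Q0. Q0=[P5,P1] Q1=[P2,P3,P4] Q2=[]
t=16-18: P5@Q0 runs 2, rem=5, I/O yield, promote→Q0. Q0=[P1,P5] Q1=[P2,P3,P4] Q2=[]
t=18-19: P1@Q0 runs 1, rem=0, completes. Q0=[P5] Q1=[P2,P3,P4] Q2=[]
t=19-21: P5@Q0 runs 2, rem=3, I/O yield, promote→Q0. Q0=[P5] Q1=[P2,P3,P4] Q2=[]
t=21-23: P5@Q0 runs 2, rem=1, I/O yield, promote→Q0. Q0=[P5] Q1=[P2,P3,P4] Q2=[]
t=23-24: P5@Q0 runs 1, rem=0, completes. Q0=[] Q1=[P2,P3,P4] Q2=[]
t=24-27: P2@Q1 runs 3, rem=3, I/O yield, promote→Q0. Q0=[P2] Q1=[P3,P4] Q2=[]
t=27-29: P2@Q0 runs 2, rem=1, quantum used, demote→Q1. Q0=[] Q1=[P3,P4,P2] Q2=[]
t=29-32: P3@Q1 runs 3, rem=0, completes. Q0=[] Q1=[P4,P2] Q2=[]
t=32-37: P4@Q1 runs 5, rem=8, quantum used, demote→Q2. Q0=[] Q1=[P2] Q2=[P4]
t=37-38: P2@Q1 runs 1, rem=0, completes. Q0=[] Q1=[] Q2=[P4]
t=38-46: P4@Q2 runs 8, rem=0, completes. Q0=[] Q1=[] Q2=[]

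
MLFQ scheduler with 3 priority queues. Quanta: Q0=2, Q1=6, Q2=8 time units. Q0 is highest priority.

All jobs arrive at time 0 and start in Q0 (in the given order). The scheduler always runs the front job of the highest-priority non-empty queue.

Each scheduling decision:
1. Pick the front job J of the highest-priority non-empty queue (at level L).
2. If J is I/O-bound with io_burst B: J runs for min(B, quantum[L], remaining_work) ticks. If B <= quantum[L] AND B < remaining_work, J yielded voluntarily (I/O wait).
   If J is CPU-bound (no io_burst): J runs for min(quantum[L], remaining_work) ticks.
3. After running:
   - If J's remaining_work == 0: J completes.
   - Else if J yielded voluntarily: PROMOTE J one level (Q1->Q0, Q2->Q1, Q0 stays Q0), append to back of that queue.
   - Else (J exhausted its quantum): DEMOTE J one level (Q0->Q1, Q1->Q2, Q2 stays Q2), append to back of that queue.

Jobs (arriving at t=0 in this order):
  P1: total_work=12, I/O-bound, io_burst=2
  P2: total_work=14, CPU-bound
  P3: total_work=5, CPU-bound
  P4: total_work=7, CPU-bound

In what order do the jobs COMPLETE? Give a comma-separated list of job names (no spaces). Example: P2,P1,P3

t=0-2: P1@Q0 runs 2, rem=10, I/O yield, promote→Q0. Q0=[P2,P3,P4,P1] Q1=[] Q2=[]
t=2-4: P2@Q0 runs 2, rem=12, quantum used, demote→Q1. Q0=[P3,P4,P1] Q1=[P2] Q2=[]
t=4-6: P3@Q0 runs 2, rem=3, quantum used, demote→Q1. Q0=[P4,P1] Q1=[P2,P3] Q2=[]
t=6-8: P4@Q0 runs 2, rem=5, quantum used, demote→Q1. Q0=[P1] Q1=[P2,P3,P4] Q2=[]
t=8-10: P1@Q0 runs 2, rem=8, I/O yield, promote→Q0. Q0=[P1] Q1=[P2,P3,P4] Q2=[]
t=10-12: P1@Q0 runs 2, rem=6, I/O yield, promote→Q0. Q0=[P1] Q1=[P2,P3,P4] Q2=[]
t=12-14: P1@Q0 runs 2, rem=4, I/O yield, promote→Q0. Q0=[P1] Q1=[P2,P3,P4] Q2=[]
t=14-16: P1@Q0 runs 2, rem=2, I/O yield, promote→Q0. Q0=[P1] Q1=[P2,P3,P4] Q2=[]
t=16-18: P1@Q0 runs 2, rem=0, completes. Q0=[] Q1=[P2,P3,P4] Q2=[]
t=18-24: P2@Q1 runs 6, rem=6, quantum used, demote→Q2. Q0=[] Q1=[P3,P4] Q2=[P2]
t=24-27: P3@Q1 runs 3, rem=0, completes. Q0=[] Q1=[P4] Q2=[P2]
t=27-32: P4@Q1 runs 5, rem=0, completes. Q0=[] Q1=[] Q2=[P2]
t=32-38: P2@Q2 runs 6, rem=0, completes. Q0=[] Q1=[] Q2=[]

Answer: P1,P3,P4,P2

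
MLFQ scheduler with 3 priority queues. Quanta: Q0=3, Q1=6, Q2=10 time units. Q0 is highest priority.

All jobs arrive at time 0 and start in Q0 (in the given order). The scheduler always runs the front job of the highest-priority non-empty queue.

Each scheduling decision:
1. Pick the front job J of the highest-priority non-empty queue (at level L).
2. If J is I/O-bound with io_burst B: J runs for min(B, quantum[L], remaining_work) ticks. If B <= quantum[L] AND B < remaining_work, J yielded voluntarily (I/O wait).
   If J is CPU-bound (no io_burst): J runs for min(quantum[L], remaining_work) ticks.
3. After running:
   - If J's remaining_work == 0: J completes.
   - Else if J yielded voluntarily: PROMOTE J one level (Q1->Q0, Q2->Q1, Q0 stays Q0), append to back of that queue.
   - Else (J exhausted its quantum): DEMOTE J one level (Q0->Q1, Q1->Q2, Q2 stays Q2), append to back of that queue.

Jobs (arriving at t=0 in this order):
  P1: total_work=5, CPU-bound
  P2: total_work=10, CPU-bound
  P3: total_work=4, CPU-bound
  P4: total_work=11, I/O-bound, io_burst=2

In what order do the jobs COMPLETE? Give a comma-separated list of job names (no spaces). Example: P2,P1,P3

t=0-3: P1@Q0 runs 3, rem=2, quantum used, demote→Q1. Q0=[P2,P3,P4] Q1=[P1] Q2=[]
t=3-6: P2@Q0 runs 3, rem=7, quantum used, demote→Q1. Q0=[P3,P4] Q1=[P1,P2] Q2=[]
t=6-9: P3@Q0 runs 3, rem=1, quantum used, demote→Q1. Q0=[P4] Q1=[P1,P2,P3] Q2=[]
t=9-11: P4@Q0 runs 2, rem=9, I/O yield, promote→Q0. Q0=[P4] Q1=[P1,P2,P3] Q2=[]
t=11-13: P4@Q0 runs 2, rem=7, I/O yield, promote→Q0. Q0=[P4] Q1=[P1,P2,P3] Q2=[]
t=13-15: P4@Q0 runs 2, rem=5, I/O yield, promote→Q0. Q0=[P4] Q1=[P1,P2,P3] Q2=[]
t=15-17: P4@Q0 runs 2, rem=3, I/O yield, promote→Q0. Q0=[P4] Q1=[P1,P2,P3] Q2=[]
t=17-19: P4@Q0 runs 2, rem=1, I/O yield, promote→Q0. Q0=[P4] Q1=[P1,P2,P3] Q2=[]
t=19-20: P4@Q0 runs 1, rem=0, completes. Q0=[] Q1=[P1,P2,P3] Q2=[]
t=20-22: P1@Q1 runs 2, rem=0, completes. Q0=[] Q1=[P2,P3] Q2=[]
t=22-28: P2@Q1 runs 6, rem=1, quantum used, demote→Q2. Q0=[] Q1=[P3] Q2=[P2]
t=28-29: P3@Q1 runs 1, rem=0, completes. Q0=[] Q1=[] Q2=[P2]
t=29-30: P2@Q2 runs 1, rem=0, completes. Q0=[] Q1=[] Q2=[]

Answer: P4,P1,P3,P2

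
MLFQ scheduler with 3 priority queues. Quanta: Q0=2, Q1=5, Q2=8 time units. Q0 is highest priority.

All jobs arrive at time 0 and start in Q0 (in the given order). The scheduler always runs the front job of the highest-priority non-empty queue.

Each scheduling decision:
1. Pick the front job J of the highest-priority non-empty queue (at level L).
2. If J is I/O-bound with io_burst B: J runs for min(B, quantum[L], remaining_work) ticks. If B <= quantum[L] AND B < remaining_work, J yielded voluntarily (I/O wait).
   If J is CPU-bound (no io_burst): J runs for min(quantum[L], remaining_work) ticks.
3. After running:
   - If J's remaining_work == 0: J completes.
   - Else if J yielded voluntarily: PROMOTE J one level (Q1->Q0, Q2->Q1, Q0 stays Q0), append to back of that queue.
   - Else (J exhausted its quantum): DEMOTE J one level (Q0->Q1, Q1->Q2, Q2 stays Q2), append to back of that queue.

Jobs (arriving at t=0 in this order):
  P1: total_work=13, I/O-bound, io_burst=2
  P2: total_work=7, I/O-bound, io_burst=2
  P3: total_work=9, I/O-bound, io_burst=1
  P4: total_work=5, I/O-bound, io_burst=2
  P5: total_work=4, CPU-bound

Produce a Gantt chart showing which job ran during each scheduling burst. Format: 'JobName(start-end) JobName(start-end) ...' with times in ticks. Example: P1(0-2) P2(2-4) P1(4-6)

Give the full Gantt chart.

Answer: P1(0-2) P2(2-4) P3(4-5) P4(5-7) P5(7-9) P1(9-11) P2(11-13) P3(13-14) P4(14-16) P1(16-18) P2(18-20) P3(20-21) P4(21-22) P1(22-24) P2(24-25) P3(25-26) P1(26-28) P3(28-29) P1(29-31) P3(31-32) P1(32-33) P3(33-34) P3(34-35) P3(35-36) P5(36-38)

Derivation:
t=0-2: P1@Q0 runs 2, rem=11, I/O yield, promote→Q0. Q0=[P2,P3,P4,P5,P1] Q1=[] Q2=[]
t=2-4: P2@Q0 runs 2, rem=5, I/O yield, promote→Q0. Q0=[P3,P4,P5,P1,P2] Q1=[] Q2=[]
t=4-5: P3@Q0 runs 1, rem=8, I/O yield, promote→Q0. Q0=[P4,P5,P1,P2,P3] Q1=[] Q2=[]
t=5-7: P4@Q0 runs 2, rem=3, I/O yield, promote→Q0. Q0=[P5,P1,P2,P3,P4] Q1=[] Q2=[]
t=7-9: P5@Q0 runs 2, rem=2, quantum used, demote→Q1. Q0=[P1,P2,P3,P4] Q1=[P5] Q2=[]
t=9-11: P1@Q0 runs 2, rem=9, I/O yield, promote→Q0. Q0=[P2,P3,P4,P1] Q1=[P5] Q2=[]
t=11-13: P2@Q0 runs 2, rem=3, I/O yield, promote→Q0. Q0=[P3,P4,P1,P2] Q1=[P5] Q2=[]
t=13-14: P3@Q0 runs 1, rem=7, I/O yield, promote→Q0. Q0=[P4,P1,P2,P3] Q1=[P5] Q2=[]
t=14-16: P4@Q0 runs 2, rem=1, I/O yield, promote→Q0. Q0=[P1,P2,P3,P4] Q1=[P5] Q2=[]
t=16-18: P1@Q0 runs 2, rem=7, I/O yield, promote→Q0. Q0=[P2,P3,P4,P1] Q1=[P5] Q2=[]
t=18-20: P2@Q0 runs 2, rem=1, I/O yield, promote→Q0. Q0=[P3,P4,P1,P2] Q1=[P5] Q2=[]
t=20-21: P3@Q0 runs 1, rem=6, I/O yield, promote→Q0. Q0=[P4,P1,P2,P3] Q1=[P5] Q2=[]
t=21-22: P4@Q0 runs 1, rem=0, completes. Q0=[P1,P2,P3] Q1=[P5] Q2=[]
t=22-24: P1@Q0 runs 2, rem=5, I/O yield, promote→Q0. Q0=[P2,P3,P1] Q1=[P5] Q2=[]
t=24-25: P2@Q0 runs 1, rem=0, completes. Q0=[P3,P1] Q1=[P5] Q2=[]
t=25-26: P3@Q0 runs 1, rem=5, I/O yield, promote→Q0. Q0=[P1,P3] Q1=[P5] Q2=[]
t=26-28: P1@Q0 runs 2, rem=3, I/O yield, promote→Q0. Q0=[P3,P1] Q1=[P5] Q2=[]
t=28-29: P3@Q0 runs 1, rem=4, I/O yield, promote→Q0. Q0=[P1,P3] Q1=[P5] Q2=[]
t=29-31: P1@Q0 runs 2, rem=1, I/O yield, promote→Q0. Q0=[P3,P1] Q1=[P5] Q2=[]
t=31-32: P3@Q0 runs 1, rem=3, I/O yield, promote→Q0. Q0=[P1,P3] Q1=[P5] Q2=[]
t=32-33: P1@Q0 runs 1, rem=0, completes. Q0=[P3] Q1=[P5] Q2=[]
t=33-34: P3@Q0 runs 1, rem=2, I/O yield, promote→Q0. Q0=[P3] Q1=[P5] Q2=[]
t=34-35: P3@Q0 runs 1, rem=1, I/O yield, promote→Q0. Q0=[P3] Q1=[P5] Q2=[]
t=35-36: P3@Q0 runs 1, rem=0, completes. Q0=[] Q1=[P5] Q2=[]
t=36-38: P5@Q1 runs 2, rem=0, completes. Q0=[] Q1=[] Q2=[]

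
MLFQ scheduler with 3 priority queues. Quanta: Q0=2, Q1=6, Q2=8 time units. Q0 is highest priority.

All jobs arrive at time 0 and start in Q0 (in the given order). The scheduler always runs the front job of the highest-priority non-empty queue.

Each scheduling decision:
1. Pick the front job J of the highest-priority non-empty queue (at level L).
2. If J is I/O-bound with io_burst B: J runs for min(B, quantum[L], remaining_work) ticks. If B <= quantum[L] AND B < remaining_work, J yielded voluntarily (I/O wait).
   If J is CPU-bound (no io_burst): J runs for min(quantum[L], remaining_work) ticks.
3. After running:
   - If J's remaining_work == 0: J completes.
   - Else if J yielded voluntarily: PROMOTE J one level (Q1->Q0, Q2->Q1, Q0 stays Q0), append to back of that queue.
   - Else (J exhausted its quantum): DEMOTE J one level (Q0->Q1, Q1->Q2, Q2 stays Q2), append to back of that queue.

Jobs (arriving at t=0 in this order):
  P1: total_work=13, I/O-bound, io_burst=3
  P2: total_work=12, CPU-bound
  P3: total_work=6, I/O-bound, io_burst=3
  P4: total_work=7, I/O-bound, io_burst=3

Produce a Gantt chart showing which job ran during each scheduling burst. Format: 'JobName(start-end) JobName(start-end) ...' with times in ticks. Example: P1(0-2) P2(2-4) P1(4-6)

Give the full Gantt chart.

t=0-2: P1@Q0 runs 2, rem=11, quantum used, demote→Q1. Q0=[P2,P3,P4] Q1=[P1] Q2=[]
t=2-4: P2@Q0 runs 2, rem=10, quantum used, demote→Q1. Q0=[P3,P4] Q1=[P1,P2] Q2=[]
t=4-6: P3@Q0 runs 2, rem=4, quantum used, demote→Q1. Q0=[P4] Q1=[P1,P2,P3] Q2=[]
t=6-8: P4@Q0 runs 2, rem=5, quantum used, demote→Q1. Q0=[] Q1=[P1,P2,P3,P4] Q2=[]
t=8-11: P1@Q1 runs 3, rem=8, I/O yield, promote→Q0. Q0=[P1] Q1=[P2,P3,P4] Q2=[]
t=11-13: P1@Q0 runs 2, rem=6, quantum used, demote→Q1. Q0=[] Q1=[P2,P3,P4,P1] Q2=[]
t=13-19: P2@Q1 runs 6, rem=4, quantum used, demote→Q2. Q0=[] Q1=[P3,P4,P1] Q2=[P2]
t=19-22: P3@Q1 runs 3, rem=1, I/O yield, promote→Q0. Q0=[P3] Q1=[P4,P1] Q2=[P2]
t=22-23: P3@Q0 runs 1, rem=0, completes. Q0=[] Q1=[P4,P1] Q2=[P2]
t=23-26: P4@Q1 runs 3, rem=2, I/O yield, promote→Q0. Q0=[P4] Q1=[P1] Q2=[P2]
t=26-28: P4@Q0 runs 2, rem=0, completes. Q0=[] Q1=[P1] Q2=[P2]
t=28-31: P1@Q1 runs 3, rem=3, I/O yield, promote→Q0. Q0=[P1] Q1=[] Q2=[P2]
t=31-33: P1@Q0 runs 2, rem=1, quantum used, demote→Q1. Q0=[] Q1=[P1] Q2=[P2]
t=33-34: P1@Q1 runs 1, rem=0, completes. Q0=[] Q1=[] Q2=[P2]
t=34-38: P2@Q2 runs 4, rem=0, completes. Q0=[] Q1=[] Q2=[]

Answer: P1(0-2) P2(2-4) P3(4-6) P4(6-8) P1(8-11) P1(11-13) P2(13-19) P3(19-22) P3(22-23) P4(23-26) P4(26-28) P1(28-31) P1(31-33) P1(33-34) P2(34-38)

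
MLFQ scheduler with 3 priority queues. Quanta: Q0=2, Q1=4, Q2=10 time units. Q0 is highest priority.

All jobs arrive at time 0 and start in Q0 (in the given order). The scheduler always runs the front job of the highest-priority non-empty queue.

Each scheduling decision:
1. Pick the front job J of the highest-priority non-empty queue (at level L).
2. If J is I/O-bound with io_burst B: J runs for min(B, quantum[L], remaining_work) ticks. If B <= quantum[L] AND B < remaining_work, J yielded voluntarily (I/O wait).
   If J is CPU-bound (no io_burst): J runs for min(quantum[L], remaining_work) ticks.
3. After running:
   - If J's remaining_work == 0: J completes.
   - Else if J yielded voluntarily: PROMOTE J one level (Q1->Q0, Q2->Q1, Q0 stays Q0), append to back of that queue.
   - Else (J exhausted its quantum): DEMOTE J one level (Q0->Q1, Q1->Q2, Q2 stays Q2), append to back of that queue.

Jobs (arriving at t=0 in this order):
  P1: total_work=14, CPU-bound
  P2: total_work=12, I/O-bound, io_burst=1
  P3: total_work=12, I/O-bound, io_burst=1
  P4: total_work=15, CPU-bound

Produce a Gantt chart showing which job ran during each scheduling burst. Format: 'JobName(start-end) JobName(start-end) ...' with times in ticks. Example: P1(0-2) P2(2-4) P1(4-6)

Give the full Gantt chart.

t=0-2: P1@Q0 runs 2, rem=12, quantum used, demote→Q1. Q0=[P2,P3,P4] Q1=[P1] Q2=[]
t=2-3: P2@Q0 runs 1, rem=11, I/O yield, promote→Q0. Q0=[P3,P4,P2] Q1=[P1] Q2=[]
t=3-4: P3@Q0 runs 1, rem=11, I/O yield, promote→Q0. Q0=[P4,P2,P3] Q1=[P1] Q2=[]
t=4-6: P4@Q0 runs 2, rem=13, quantum used, demote→Q1. Q0=[P2,P3] Q1=[P1,P4] Q2=[]
t=6-7: P2@Q0 runs 1, rem=10, I/O yield, promote→Q0. Q0=[P3,P2] Q1=[P1,P4] Q2=[]
t=7-8: P3@Q0 runs 1, rem=10, I/O yield, promote→Q0. Q0=[P2,P3] Q1=[P1,P4] Q2=[]
t=8-9: P2@Q0 runs 1, rem=9, I/O yield, promote→Q0. Q0=[P3,P2] Q1=[P1,P4] Q2=[]
t=9-10: P3@Q0 runs 1, rem=9, I/O yield, promote→Q0. Q0=[P2,P3] Q1=[P1,P4] Q2=[]
t=10-11: P2@Q0 runs 1, rem=8, I/O yield, promote→Q0. Q0=[P3,P2] Q1=[P1,P4] Q2=[]
t=11-12: P3@Q0 runs 1, rem=8, I/O yield, promote→Q0. Q0=[P2,P3] Q1=[P1,P4] Q2=[]
t=12-13: P2@Q0 runs 1, rem=7, I/O yield, promote→Q0. Q0=[P3,P2] Q1=[P1,P4] Q2=[]
t=13-14: P3@Q0 runs 1, rem=7, I/O yield, promote→Q0. Q0=[P2,P3] Q1=[P1,P4] Q2=[]
t=14-15: P2@Q0 runs 1, rem=6, I/O yield, promote→Q0. Q0=[P3,P2] Q1=[P1,P4] Q2=[]
t=15-16: P3@Q0 runs 1, rem=6, I/O yield, promote→Q0. Q0=[P2,P3] Q1=[P1,P4] Q2=[]
t=16-17: P2@Q0 runs 1, rem=5, I/O yield, promote→Q0. Q0=[P3,P2] Q1=[P1,P4] Q2=[]
t=17-18: P3@Q0 runs 1, rem=5, I/O yield, promote→Q0. Q0=[P2,P3] Q1=[P1,P4] Q2=[]
t=18-19: P2@Q0 runs 1, rem=4, I/O yield, promote→Q0. Q0=[P3,P2] Q1=[P1,P4] Q2=[]
t=19-20: P3@Q0 runs 1, rem=4, I/O yield, promote→Q0. Q0=[P2,P3] Q1=[P1,P4] Q2=[]
t=20-21: P2@Q0 runs 1, rem=3, I/O yield, promote→Q0. Q0=[P3,P2] Q1=[P1,P4] Q2=[]
t=21-22: P3@Q0 runs 1, rem=3, I/O yield, promote→Q0. Q0=[P2,P3] Q1=[P1,P4] Q2=[]
t=22-23: P2@Q0 runs 1, rem=2, I/O yield, promote→Q0. Q0=[P3,P2] Q1=[P1,P4] Q2=[]
t=23-24: P3@Q0 runs 1, rem=2, I/O yield, promote→Q0. Q0=[P2,P3] Q1=[P1,P4] Q2=[]
t=24-25: P2@Q0 runs 1, rem=1, I/O yield, promote→Q0. Q0=[P3,P2] Q1=[P1,P4] Q2=[]
t=25-26: P3@Q0 runs 1, rem=1, I/O yield, promote→Q0. Q0=[P2,P3] Q1=[P1,P4] Q2=[]
t=26-27: P2@Q0 runs 1, rem=0, completes. Q0=[P3] Q1=[P1,P4] Q2=[]
t=27-28: P3@Q0 runs 1, rem=0, completes. Q0=[] Q1=[P1,P4] Q2=[]
t=28-32: P1@Q1 runs 4, rem=8, quantum used, demote→Q2. Q0=[] Q1=[P4] Q2=[P1]
t=32-36: P4@Q1 runs 4, rem=9, quantum used, demote→Q2. Q0=[] Q1=[] Q2=[P1,P4]
t=36-44: P1@Q2 runs 8, rem=0, completes. Q0=[] Q1=[] Q2=[P4]
t=44-53: P4@Q2 runs 9, rem=0, completes. Q0=[] Q1=[] Q2=[]

Answer: P1(0-2) P2(2-3) P3(3-4) P4(4-6) P2(6-7) P3(7-8) P2(8-9) P3(9-10) P2(10-11) P3(11-12) P2(12-13) P3(13-14) P2(14-15) P3(15-16) P2(16-17) P3(17-18) P2(18-19) P3(19-20) P2(20-21) P3(21-22) P2(22-23) P3(23-24) P2(24-25) P3(25-26) P2(26-27) P3(27-28) P1(28-32) P4(32-36) P1(36-44) P4(44-53)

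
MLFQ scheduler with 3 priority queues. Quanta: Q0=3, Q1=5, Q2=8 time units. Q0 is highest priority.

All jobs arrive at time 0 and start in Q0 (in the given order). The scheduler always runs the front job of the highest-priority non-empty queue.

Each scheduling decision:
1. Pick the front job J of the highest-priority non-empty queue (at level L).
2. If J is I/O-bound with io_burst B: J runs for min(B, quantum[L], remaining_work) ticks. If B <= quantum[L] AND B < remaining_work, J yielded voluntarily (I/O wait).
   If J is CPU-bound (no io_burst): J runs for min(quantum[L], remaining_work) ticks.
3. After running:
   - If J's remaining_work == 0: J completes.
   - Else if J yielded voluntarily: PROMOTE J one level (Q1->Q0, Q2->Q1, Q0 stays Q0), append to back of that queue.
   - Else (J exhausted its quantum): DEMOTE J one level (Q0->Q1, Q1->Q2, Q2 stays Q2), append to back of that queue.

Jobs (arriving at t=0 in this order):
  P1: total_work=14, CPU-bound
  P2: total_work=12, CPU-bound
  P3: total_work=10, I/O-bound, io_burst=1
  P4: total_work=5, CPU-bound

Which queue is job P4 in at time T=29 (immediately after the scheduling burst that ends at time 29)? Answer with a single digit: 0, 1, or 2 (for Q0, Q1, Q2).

Answer: 1

Derivation:
t=0-3: P1@Q0 runs 3, rem=11, quantum used, demote→Q1. Q0=[P2,P3,P4] Q1=[P1] Q2=[]
t=3-6: P2@Q0 runs 3, rem=9, quantum used, demote→Q1. Q0=[P3,P4] Q1=[P1,P2] Q2=[]
t=6-7: P3@Q0 runs 1, rem=9, I/O yield, promote→Q0. Q0=[P4,P3] Q1=[P1,P2] Q2=[]
t=7-10: P4@Q0 runs 3, rem=2, quantum used, demote→Q1. Q0=[P3] Q1=[P1,P2,P4] Q2=[]
t=10-11: P3@Q0 runs 1, rem=8, I/O yield, promote→Q0. Q0=[P3] Q1=[P1,P2,P4] Q2=[]
t=11-12: P3@Q0 runs 1, rem=7, I/O yield, promote→Q0. Q0=[P3] Q1=[P1,P2,P4] Q2=[]
t=12-13: P3@Q0 runs 1, rem=6, I/O yield, promote→Q0. Q0=[P3] Q1=[P1,P2,P4] Q2=[]
t=13-14: P3@Q0 runs 1, rem=5, I/O yield, promote→Q0. Q0=[P3] Q1=[P1,P2,P4] Q2=[]
t=14-15: P3@Q0 runs 1, rem=4, I/O yield, promote→Q0. Q0=[P3] Q1=[P1,P2,P4] Q2=[]
t=15-16: P3@Q0 runs 1, rem=3, I/O yield, promote→Q0. Q0=[P3] Q1=[P1,P2,P4] Q2=[]
t=16-17: P3@Q0 runs 1, rem=2, I/O yield, promote→Q0. Q0=[P3] Q1=[P1,P2,P4] Q2=[]
t=17-18: P3@Q0 runs 1, rem=1, I/O yield, promote→Q0. Q0=[P3] Q1=[P1,P2,P4] Q2=[]
t=18-19: P3@Q0 runs 1, rem=0, completes. Q0=[] Q1=[P1,P2,P4] Q2=[]
t=19-24: P1@Q1 runs 5, rem=6, quantum used, demote→Q2. Q0=[] Q1=[P2,P4] Q2=[P1]
t=24-29: P2@Q1 runs 5, rem=4, quantum used, demote→Q2. Q0=[] Q1=[P4] Q2=[P1,P2]
t=29-31: P4@Q1 runs 2, rem=0, completes. Q0=[] Q1=[] Q2=[P1,P2]
t=31-37: P1@Q2 runs 6, rem=0, completes. Q0=[] Q1=[] Q2=[P2]
t=37-41: P2@Q2 runs 4, rem=0, completes. Q0=[] Q1=[] Q2=[]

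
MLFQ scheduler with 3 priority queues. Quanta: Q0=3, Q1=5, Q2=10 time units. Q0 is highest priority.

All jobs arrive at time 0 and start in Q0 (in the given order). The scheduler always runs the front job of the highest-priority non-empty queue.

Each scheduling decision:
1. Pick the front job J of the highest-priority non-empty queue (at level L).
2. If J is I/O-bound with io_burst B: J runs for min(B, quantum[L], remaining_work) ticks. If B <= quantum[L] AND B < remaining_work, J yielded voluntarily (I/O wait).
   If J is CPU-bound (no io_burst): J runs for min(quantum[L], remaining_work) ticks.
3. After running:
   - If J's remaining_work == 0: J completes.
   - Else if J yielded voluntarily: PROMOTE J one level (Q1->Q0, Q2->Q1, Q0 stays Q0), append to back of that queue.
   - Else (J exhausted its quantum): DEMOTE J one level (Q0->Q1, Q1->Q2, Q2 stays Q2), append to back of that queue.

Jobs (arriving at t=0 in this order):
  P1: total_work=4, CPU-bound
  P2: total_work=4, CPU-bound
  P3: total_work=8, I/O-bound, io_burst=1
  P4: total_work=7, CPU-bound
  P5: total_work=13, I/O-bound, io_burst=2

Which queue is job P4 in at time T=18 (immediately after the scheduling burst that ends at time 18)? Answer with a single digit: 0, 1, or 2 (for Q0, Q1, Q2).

t=0-3: P1@Q0 runs 3, rem=1, quantum used, demote→Q1. Q0=[P2,P3,P4,P5] Q1=[P1] Q2=[]
t=3-6: P2@Q0 runs 3, rem=1, quantum used, demote→Q1. Q0=[P3,P4,P5] Q1=[P1,P2] Q2=[]
t=6-7: P3@Q0 runs 1, rem=7, I/O yield, promote→Q0. Q0=[P4,P5,P3] Q1=[P1,P2] Q2=[]
t=7-10: P4@Q0 runs 3, rem=4, quantum used, demote→Q1. Q0=[P5,P3] Q1=[P1,P2,P4] Q2=[]
t=10-12: P5@Q0 runs 2, rem=11, I/O yield, promote→Q0. Q0=[P3,P5] Q1=[P1,P2,P4] Q2=[]
t=12-13: P3@Q0 runs 1, rem=6, I/O yield, promote→Q0. Q0=[P5,P3] Q1=[P1,P2,P4] Q2=[]
t=13-15: P5@Q0 runs 2, rem=9, I/O yield, promote→Q0. Q0=[P3,P5] Q1=[P1,P2,P4] Q2=[]
t=15-16: P3@Q0 runs 1, rem=5, I/O yield, promote→Q0. Q0=[P5,P3] Q1=[P1,P2,P4] Q2=[]
t=16-18: P5@Q0 runs 2, rem=7, I/O yield, promote→Q0. Q0=[P3,P5] Q1=[P1,P2,P4] Q2=[]
t=18-19: P3@Q0 runs 1, rem=4, I/O yield, promote→Q0. Q0=[P5,P3] Q1=[P1,P2,P4] Q2=[]
t=19-21: P5@Q0 runs 2, rem=5, I/O yield, promote→Q0. Q0=[P3,P5] Q1=[P1,P2,P4] Q2=[]
t=21-22: P3@Q0 runs 1, rem=3, I/O yield, promote→Q0. Q0=[P5,P3] Q1=[P1,P2,P4] Q2=[]
t=22-24: P5@Q0 runs 2, rem=3, I/O yield, promote→Q0. Q0=[P3,P5] Q1=[P1,P2,P4] Q2=[]
t=24-25: P3@Q0 runs 1, rem=2, I/O yield, promote→Q0. Q0=[P5,P3] Q1=[P1,P2,P4] Q2=[]
t=25-27: P5@Q0 runs 2, rem=1, I/O yield, promote→Q0. Q0=[P3,P5] Q1=[P1,P2,P4] Q2=[]
t=27-28: P3@Q0 runs 1, rem=1, I/O yield, promote→Q0. Q0=[P5,P3] Q1=[P1,P2,P4] Q2=[]
t=28-29: P5@Q0 runs 1, rem=0, completes. Q0=[P3] Q1=[P1,P2,P4] Q2=[]
t=29-30: P3@Q0 runs 1, rem=0, completes. Q0=[] Q1=[P1,P2,P4] Q2=[]
t=30-31: P1@Q1 runs 1, rem=0, completes. Q0=[] Q1=[P2,P4] Q2=[]
t=31-32: P2@Q1 runs 1, rem=0, completes. Q0=[] Q1=[P4] Q2=[]
t=32-36: P4@Q1 runs 4, rem=0, completes. Q0=[] Q1=[] Q2=[]

Answer: 1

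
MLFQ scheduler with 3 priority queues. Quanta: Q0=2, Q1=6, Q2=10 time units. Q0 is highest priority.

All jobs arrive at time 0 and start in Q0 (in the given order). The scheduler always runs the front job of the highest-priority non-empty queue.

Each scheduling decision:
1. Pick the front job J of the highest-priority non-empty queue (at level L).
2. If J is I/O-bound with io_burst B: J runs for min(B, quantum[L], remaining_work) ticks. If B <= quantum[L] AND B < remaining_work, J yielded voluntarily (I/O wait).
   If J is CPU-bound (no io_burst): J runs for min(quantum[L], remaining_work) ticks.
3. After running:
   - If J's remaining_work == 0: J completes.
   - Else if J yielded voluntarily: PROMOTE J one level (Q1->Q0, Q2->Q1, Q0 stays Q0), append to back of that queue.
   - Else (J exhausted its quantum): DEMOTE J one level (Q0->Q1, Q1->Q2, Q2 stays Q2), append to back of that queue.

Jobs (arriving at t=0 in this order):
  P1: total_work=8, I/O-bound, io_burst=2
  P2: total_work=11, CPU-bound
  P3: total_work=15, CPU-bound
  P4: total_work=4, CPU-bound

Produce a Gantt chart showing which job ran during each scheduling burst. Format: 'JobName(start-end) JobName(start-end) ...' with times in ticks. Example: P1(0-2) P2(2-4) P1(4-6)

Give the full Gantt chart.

t=0-2: P1@Q0 runs 2, rem=6, I/O yield, promote→Q0. Q0=[P2,P3,P4,P1] Q1=[] Q2=[]
t=2-4: P2@Q0 runs 2, rem=9, quantum used, demote→Q1. Q0=[P3,P4,P1] Q1=[P2] Q2=[]
t=4-6: P3@Q0 runs 2, rem=13, quantum used, demote→Q1. Q0=[P4,P1] Q1=[P2,P3] Q2=[]
t=6-8: P4@Q0 runs 2, rem=2, quantum used, demote→Q1. Q0=[P1] Q1=[P2,P3,P4] Q2=[]
t=8-10: P1@Q0 runs 2, rem=4, I/O yield, promote→Q0. Q0=[P1] Q1=[P2,P3,P4] Q2=[]
t=10-12: P1@Q0 runs 2, rem=2, I/O yield, promote→Q0. Q0=[P1] Q1=[P2,P3,P4] Q2=[]
t=12-14: P1@Q0 runs 2, rem=0, completes. Q0=[] Q1=[P2,P3,P4] Q2=[]
t=14-20: P2@Q1 runs 6, rem=3, quantum used, demote→Q2. Q0=[] Q1=[P3,P4] Q2=[P2]
t=20-26: P3@Q1 runs 6, rem=7, quantum used, demote→Q2. Q0=[] Q1=[P4] Q2=[P2,P3]
t=26-28: P4@Q1 runs 2, rem=0, completes. Q0=[] Q1=[] Q2=[P2,P3]
t=28-31: P2@Q2 runs 3, rem=0, completes. Q0=[] Q1=[] Q2=[P3]
t=31-38: P3@Q2 runs 7, rem=0, completes. Q0=[] Q1=[] Q2=[]

Answer: P1(0-2) P2(2-4) P3(4-6) P4(6-8) P1(8-10) P1(10-12) P1(12-14) P2(14-20) P3(20-26) P4(26-28) P2(28-31) P3(31-38)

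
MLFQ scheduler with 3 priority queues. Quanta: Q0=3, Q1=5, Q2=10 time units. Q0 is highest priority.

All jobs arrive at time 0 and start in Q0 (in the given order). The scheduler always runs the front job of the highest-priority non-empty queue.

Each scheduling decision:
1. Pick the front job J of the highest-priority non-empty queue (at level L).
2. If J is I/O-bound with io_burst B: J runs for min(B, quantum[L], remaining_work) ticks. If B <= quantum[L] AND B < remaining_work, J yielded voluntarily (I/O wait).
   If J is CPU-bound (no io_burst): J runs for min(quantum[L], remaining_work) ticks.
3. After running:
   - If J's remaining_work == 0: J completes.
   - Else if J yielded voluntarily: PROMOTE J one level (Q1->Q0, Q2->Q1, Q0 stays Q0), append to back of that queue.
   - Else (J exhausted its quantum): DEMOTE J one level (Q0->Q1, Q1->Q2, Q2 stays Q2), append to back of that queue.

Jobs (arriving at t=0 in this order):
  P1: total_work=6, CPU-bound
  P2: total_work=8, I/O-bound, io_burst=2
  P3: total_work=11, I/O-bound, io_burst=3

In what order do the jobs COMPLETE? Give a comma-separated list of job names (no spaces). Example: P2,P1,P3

t=0-3: P1@Q0 runs 3, rem=3, quantum used, demote→Q1. Q0=[P2,P3] Q1=[P1] Q2=[]
t=3-5: P2@Q0 runs 2, rem=6, I/O yield, promote→Q0. Q0=[P3,P2] Q1=[P1] Q2=[]
t=5-8: P3@Q0 runs 3, rem=8, I/O yield, promote→Q0. Q0=[P2,P3] Q1=[P1] Q2=[]
t=8-10: P2@Q0 runs 2, rem=4, I/O yield, promote→Q0. Q0=[P3,P2] Q1=[P1] Q2=[]
t=10-13: P3@Q0 runs 3, rem=5, I/O yield, promote→Q0. Q0=[P2,P3] Q1=[P1] Q2=[]
t=13-15: P2@Q0 runs 2, rem=2, I/O yield, promote→Q0. Q0=[P3,P2] Q1=[P1] Q2=[]
t=15-18: P3@Q0 runs 3, rem=2, I/O yield, promote→Q0. Q0=[P2,P3] Q1=[P1] Q2=[]
t=18-20: P2@Q0 runs 2, rem=0, completes. Q0=[P3] Q1=[P1] Q2=[]
t=20-22: P3@Q0 runs 2, rem=0, completes. Q0=[] Q1=[P1] Q2=[]
t=22-25: P1@Q1 runs 3, rem=0, completes. Q0=[] Q1=[] Q2=[]

Answer: P2,P3,P1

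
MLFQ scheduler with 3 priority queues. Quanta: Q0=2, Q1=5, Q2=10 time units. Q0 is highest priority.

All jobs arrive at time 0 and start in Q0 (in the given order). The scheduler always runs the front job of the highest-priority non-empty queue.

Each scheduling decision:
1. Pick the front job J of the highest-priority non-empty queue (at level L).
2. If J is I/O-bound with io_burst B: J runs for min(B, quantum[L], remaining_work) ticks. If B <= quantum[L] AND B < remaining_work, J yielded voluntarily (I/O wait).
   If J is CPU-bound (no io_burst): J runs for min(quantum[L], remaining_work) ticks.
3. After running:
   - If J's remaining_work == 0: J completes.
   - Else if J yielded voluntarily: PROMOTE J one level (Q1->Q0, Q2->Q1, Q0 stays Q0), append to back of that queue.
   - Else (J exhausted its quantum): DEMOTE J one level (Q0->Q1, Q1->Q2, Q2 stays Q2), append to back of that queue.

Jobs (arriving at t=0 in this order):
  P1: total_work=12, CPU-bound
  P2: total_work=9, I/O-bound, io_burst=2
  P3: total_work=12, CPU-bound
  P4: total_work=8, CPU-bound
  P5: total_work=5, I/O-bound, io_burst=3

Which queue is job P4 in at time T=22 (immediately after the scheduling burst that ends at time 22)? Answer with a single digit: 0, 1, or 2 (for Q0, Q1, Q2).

t=0-2: P1@Q0 runs 2, rem=10, quantum used, demote→Q1. Q0=[P2,P3,P4,P5] Q1=[P1] Q2=[]
t=2-4: P2@Q0 runs 2, rem=7, I/O yield, promote→Q0. Q0=[P3,P4,P5,P2] Q1=[P1] Q2=[]
t=4-6: P3@Q0 runs 2, rem=10, quantum used, demote→Q1. Q0=[P4,P5,P2] Q1=[P1,P3] Q2=[]
t=6-8: P4@Q0 runs 2, rem=6, quantum used, demote→Q1. Q0=[P5,P2] Q1=[P1,P3,P4] Q2=[]
t=8-10: P5@Q0 runs 2, rem=3, quantum used, demote→Q1. Q0=[P2] Q1=[P1,P3,P4,P5] Q2=[]
t=10-12: P2@Q0 runs 2, rem=5, I/O yield, promote→Q0. Q0=[P2] Q1=[P1,P3,P4,P5] Q2=[]
t=12-14: P2@Q0 runs 2, rem=3, I/O yield, promote→Q0. Q0=[P2] Q1=[P1,P3,P4,P5] Q2=[]
t=14-16: P2@Q0 runs 2, rem=1, I/O yield, promote→Q0. Q0=[P2] Q1=[P1,P3,P4,P5] Q2=[]
t=16-17: P2@Q0 runs 1, rem=0, completes. Q0=[] Q1=[P1,P3,P4,P5] Q2=[]
t=17-22: P1@Q1 runs 5, rem=5, quantum used, demote→Q2. Q0=[] Q1=[P3,P4,P5] Q2=[P1]
t=22-27: P3@Q1 runs 5, rem=5, quantum used, demote→Q2. Q0=[] Q1=[P4,P5] Q2=[P1,P3]
t=27-32: P4@Q1 runs 5, rem=1, quantum used, demote→Q2. Q0=[] Q1=[P5] Q2=[P1,P3,P4]
t=32-35: P5@Q1 runs 3, rem=0, completes. Q0=[] Q1=[] Q2=[P1,P3,P4]
t=35-40: P1@Q2 runs 5, rem=0, completes. Q0=[] Q1=[] Q2=[P3,P4]
t=40-45: P3@Q2 runs 5, rem=0, completes. Q0=[] Q1=[] Q2=[P4]
t=45-46: P4@Q2 runs 1, rem=0, completes. Q0=[] Q1=[] Q2=[]

Answer: 1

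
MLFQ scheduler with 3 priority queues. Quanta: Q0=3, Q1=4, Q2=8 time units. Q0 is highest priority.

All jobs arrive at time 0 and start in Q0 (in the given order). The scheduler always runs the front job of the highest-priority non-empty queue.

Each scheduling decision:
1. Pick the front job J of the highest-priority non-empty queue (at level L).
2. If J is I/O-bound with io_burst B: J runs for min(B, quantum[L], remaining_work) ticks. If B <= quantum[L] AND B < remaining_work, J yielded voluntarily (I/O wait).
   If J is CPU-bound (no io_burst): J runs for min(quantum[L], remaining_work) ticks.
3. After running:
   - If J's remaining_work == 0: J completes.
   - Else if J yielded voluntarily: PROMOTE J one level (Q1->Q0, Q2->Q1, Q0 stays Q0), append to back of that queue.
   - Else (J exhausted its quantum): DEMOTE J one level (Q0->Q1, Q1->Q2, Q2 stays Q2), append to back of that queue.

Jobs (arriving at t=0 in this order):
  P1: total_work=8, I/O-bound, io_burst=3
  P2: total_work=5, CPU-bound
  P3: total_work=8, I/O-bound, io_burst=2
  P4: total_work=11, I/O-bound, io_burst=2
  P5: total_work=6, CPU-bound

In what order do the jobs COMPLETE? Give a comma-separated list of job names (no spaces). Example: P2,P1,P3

Answer: P1,P3,P4,P2,P5

Derivation:
t=0-3: P1@Q0 runs 3, rem=5, I/O yield, promote→Q0. Q0=[P2,P3,P4,P5,P1] Q1=[] Q2=[]
t=3-6: P2@Q0 runs 3, rem=2, quantum used, demote→Q1. Q0=[P3,P4,P5,P1] Q1=[P2] Q2=[]
t=6-8: P3@Q0 runs 2, rem=6, I/O yield, promote→Q0. Q0=[P4,P5,P1,P3] Q1=[P2] Q2=[]
t=8-10: P4@Q0 runs 2, rem=9, I/O yield, promote→Q0. Q0=[P5,P1,P3,P4] Q1=[P2] Q2=[]
t=10-13: P5@Q0 runs 3, rem=3, quantum used, demote→Q1. Q0=[P1,P3,P4] Q1=[P2,P5] Q2=[]
t=13-16: P1@Q0 runs 3, rem=2, I/O yield, promote→Q0. Q0=[P3,P4,P1] Q1=[P2,P5] Q2=[]
t=16-18: P3@Q0 runs 2, rem=4, I/O yield, promote→Q0. Q0=[P4,P1,P3] Q1=[P2,P5] Q2=[]
t=18-20: P4@Q0 runs 2, rem=7, I/O yield, promote→Q0. Q0=[P1,P3,P4] Q1=[P2,P5] Q2=[]
t=20-22: P1@Q0 runs 2, rem=0, completes. Q0=[P3,P4] Q1=[P2,P5] Q2=[]
t=22-24: P3@Q0 runs 2, rem=2, I/O yield, promote→Q0. Q0=[P4,P3] Q1=[P2,P5] Q2=[]
t=24-26: P4@Q0 runs 2, rem=5, I/O yield, promote→Q0. Q0=[P3,P4] Q1=[P2,P5] Q2=[]
t=26-28: P3@Q0 runs 2, rem=0, completes. Q0=[P4] Q1=[P2,P5] Q2=[]
t=28-30: P4@Q0 runs 2, rem=3, I/O yield, promote→Q0. Q0=[P4] Q1=[P2,P5] Q2=[]
t=30-32: P4@Q0 runs 2, rem=1, I/O yield, promote→Q0. Q0=[P4] Q1=[P2,P5] Q2=[]
t=32-33: P4@Q0 runs 1, rem=0, completes. Q0=[] Q1=[P2,P5] Q2=[]
t=33-35: P2@Q1 runs 2, rem=0, completes. Q0=[] Q1=[P5] Q2=[]
t=35-38: P5@Q1 runs 3, rem=0, completes. Q0=[] Q1=[] Q2=[]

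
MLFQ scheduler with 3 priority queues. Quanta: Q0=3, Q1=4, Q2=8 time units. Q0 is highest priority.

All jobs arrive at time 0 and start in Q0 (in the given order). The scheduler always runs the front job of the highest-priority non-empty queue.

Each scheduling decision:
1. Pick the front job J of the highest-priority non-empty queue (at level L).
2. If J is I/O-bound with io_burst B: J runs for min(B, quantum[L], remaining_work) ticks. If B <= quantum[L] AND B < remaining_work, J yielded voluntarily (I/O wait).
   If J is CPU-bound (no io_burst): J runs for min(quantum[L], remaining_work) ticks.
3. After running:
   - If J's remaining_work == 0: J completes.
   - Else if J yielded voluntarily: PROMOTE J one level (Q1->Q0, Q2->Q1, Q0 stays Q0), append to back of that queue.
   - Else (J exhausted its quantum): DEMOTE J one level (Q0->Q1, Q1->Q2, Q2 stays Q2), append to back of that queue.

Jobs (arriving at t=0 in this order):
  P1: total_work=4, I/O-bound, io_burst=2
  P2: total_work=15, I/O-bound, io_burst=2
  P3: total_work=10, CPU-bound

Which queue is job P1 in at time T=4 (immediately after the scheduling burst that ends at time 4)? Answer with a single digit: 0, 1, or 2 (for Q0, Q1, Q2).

t=0-2: P1@Q0 runs 2, rem=2, I/O yield, promote→Q0. Q0=[P2,P3,P1] Q1=[] Q2=[]
t=2-4: P2@Q0 runs 2, rem=13, I/O yield, promote→Q0. Q0=[P3,P1,P2] Q1=[] Q2=[]
t=4-7: P3@Q0 runs 3, rem=7, quantum used, demote→Q1. Q0=[P1,P2] Q1=[P3] Q2=[]
t=7-9: P1@Q0 runs 2, rem=0, completes. Q0=[P2] Q1=[P3] Q2=[]
t=9-11: P2@Q0 runs 2, rem=11, I/O yield, promote→Q0. Q0=[P2] Q1=[P3] Q2=[]
t=11-13: P2@Q0 runs 2, rem=9, I/O yield, promote→Q0. Q0=[P2] Q1=[P3] Q2=[]
t=13-15: P2@Q0 runs 2, rem=7, I/O yield, promote→Q0. Q0=[P2] Q1=[P3] Q2=[]
t=15-17: P2@Q0 runs 2, rem=5, I/O yield, promote→Q0. Q0=[P2] Q1=[P3] Q2=[]
t=17-19: P2@Q0 runs 2, rem=3, I/O yield, promote→Q0. Q0=[P2] Q1=[P3] Q2=[]
t=19-21: P2@Q0 runs 2, rem=1, I/O yield, promote→Q0. Q0=[P2] Q1=[P3] Q2=[]
t=21-22: P2@Q0 runs 1, rem=0, completes. Q0=[] Q1=[P3] Q2=[]
t=22-26: P3@Q1 runs 4, rem=3, quantum used, demote→Q2. Q0=[] Q1=[] Q2=[P3]
t=26-29: P3@Q2 runs 3, rem=0, completes. Q0=[] Q1=[] Q2=[]

Answer: 0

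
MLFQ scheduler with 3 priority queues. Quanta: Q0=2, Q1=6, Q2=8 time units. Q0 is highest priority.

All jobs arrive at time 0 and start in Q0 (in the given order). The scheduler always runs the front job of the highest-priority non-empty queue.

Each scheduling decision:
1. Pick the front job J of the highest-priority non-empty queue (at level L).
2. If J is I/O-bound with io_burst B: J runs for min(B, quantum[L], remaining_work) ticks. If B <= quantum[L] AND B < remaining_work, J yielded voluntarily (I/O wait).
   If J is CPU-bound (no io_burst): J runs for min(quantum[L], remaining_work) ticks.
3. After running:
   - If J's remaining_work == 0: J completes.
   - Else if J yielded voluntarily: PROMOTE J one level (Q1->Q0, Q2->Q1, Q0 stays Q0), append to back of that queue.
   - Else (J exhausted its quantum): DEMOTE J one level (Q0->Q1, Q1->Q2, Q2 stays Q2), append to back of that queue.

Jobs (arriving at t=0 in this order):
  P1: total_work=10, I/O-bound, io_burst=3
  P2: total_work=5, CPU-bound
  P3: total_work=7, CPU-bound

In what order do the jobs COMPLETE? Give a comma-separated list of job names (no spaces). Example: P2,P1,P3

t=0-2: P1@Q0 runs 2, rem=8, quantum used, demote→Q1. Q0=[P2,P3] Q1=[P1] Q2=[]
t=2-4: P2@Q0 runs 2, rem=3, quantum used, demote→Q1. Q0=[P3] Q1=[P1,P2] Q2=[]
t=4-6: P3@Q0 runs 2, rem=5, quantum used, demote→Q1. Q0=[] Q1=[P1,P2,P3] Q2=[]
t=6-9: P1@Q1 runs 3, rem=5, I/O yield, promote→Q0. Q0=[P1] Q1=[P2,P3] Q2=[]
t=9-11: P1@Q0 runs 2, rem=3, quantum used, demote→Q1. Q0=[] Q1=[P2,P3,P1] Q2=[]
t=11-14: P2@Q1 runs 3, rem=0, completes. Q0=[] Q1=[P3,P1] Q2=[]
t=14-19: P3@Q1 runs 5, rem=0, completes. Q0=[] Q1=[P1] Q2=[]
t=19-22: P1@Q1 runs 3, rem=0, completes. Q0=[] Q1=[] Q2=[]

Answer: P2,P3,P1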